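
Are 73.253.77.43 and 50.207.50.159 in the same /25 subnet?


Mask: 255.255.255.128
73.253.77.43 AND mask = 73.253.77.0
50.207.50.159 AND mask = 50.207.50.128
No, different subnets (73.253.77.0 vs 50.207.50.128)


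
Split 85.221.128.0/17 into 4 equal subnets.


New prefix = 17 + 2 = 19
Each subnet has 8192 addresses
  85.221.128.0/19
  85.221.160.0/19
  85.221.192.0/19
  85.221.224.0/19
Subnets: 85.221.128.0/19, 85.221.160.0/19, 85.221.192.0/19, 85.221.224.0/19


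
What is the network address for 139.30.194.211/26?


IP:   10001011.00011110.11000010.11010011
Mask: 11111111.11111111.11111111.11000000
AND operation:
Net:  10001011.00011110.11000010.11000000
Network: 139.30.194.192/26


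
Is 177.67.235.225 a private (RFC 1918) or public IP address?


RFC 1918 private ranges:
  10.0.0.0/8 (10.0.0.0 - 10.255.255.255)
  172.16.0.0/12 (172.16.0.0 - 172.31.255.255)
  192.168.0.0/16 (192.168.0.0 - 192.168.255.255)
Public (not in any RFC 1918 range)


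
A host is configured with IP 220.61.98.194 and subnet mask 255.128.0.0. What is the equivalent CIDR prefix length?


Binary: 11111111.10000000.00000000.00000000
Count leading 1s
Prefix: /9


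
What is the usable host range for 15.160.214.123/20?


Network: 15.160.208.0
Broadcast: 15.160.223.255
First usable = network + 1
Last usable = broadcast - 1
Range: 15.160.208.1 to 15.160.223.254


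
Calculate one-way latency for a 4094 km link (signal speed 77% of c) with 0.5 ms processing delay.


Speed = 0.77 * 3e5 km/s = 231000 km/s
Propagation delay = 4094 / 231000 = 0.0177 s = 17.7229 ms
Processing delay = 0.5 ms
Total one-way latency = 18.2229 ms


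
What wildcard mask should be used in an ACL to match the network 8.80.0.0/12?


Subnet mask: 255.240.0.0
Wildcard = 255.255.255.255 - subnet mask
255 - 255 = 0
255 - 240 = 15
255 - 0 = 255
255 - 0 = 255
Wildcard: 0.15.255.255


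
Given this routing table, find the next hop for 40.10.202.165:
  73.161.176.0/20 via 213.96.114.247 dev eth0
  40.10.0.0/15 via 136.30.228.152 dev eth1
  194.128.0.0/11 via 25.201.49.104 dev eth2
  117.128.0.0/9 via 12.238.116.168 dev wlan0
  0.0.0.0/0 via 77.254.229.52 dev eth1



Longest prefix match for 40.10.202.165:
  /20 73.161.176.0: no
  /15 40.10.0.0: MATCH
  /11 194.128.0.0: no
  /9 117.128.0.0: no
  /0 0.0.0.0: MATCH
Selected: next-hop 136.30.228.152 via eth1 (matched /15)


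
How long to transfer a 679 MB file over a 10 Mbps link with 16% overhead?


Effective throughput = 10 * (1 - 16/100) = 8.4 Mbps
File size in Mb = 679 * 8 = 5432 Mb
Time = 5432 / 8.4
Time = 646.6667 seconds


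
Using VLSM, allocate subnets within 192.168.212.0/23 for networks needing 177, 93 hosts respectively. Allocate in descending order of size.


177 hosts -> /24 (254 usable): 192.168.212.0/24
93 hosts -> /25 (126 usable): 192.168.213.0/25
Allocation: 192.168.212.0/24 (177 hosts, 254 usable); 192.168.213.0/25 (93 hosts, 126 usable)


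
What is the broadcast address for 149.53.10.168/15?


Network: 149.52.0.0/15
Host bits = 17
Set all host bits to 1:
Broadcast: 149.53.255.255


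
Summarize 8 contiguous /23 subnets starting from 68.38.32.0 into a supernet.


Original prefix: /23
Number of subnets: 8 = 2^3
New prefix = 23 - 3 = 20
Supernet: 68.38.32.0/20


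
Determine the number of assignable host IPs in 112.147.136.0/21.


Host bits = 32 - 21 = 11
Total addresses = 2^11 = 2048
Usable = total - 2 (network and broadcast)
Usable hosts: 2046


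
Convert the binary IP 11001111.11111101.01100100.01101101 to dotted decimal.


11001111 = 207
11111101 = 253
01100100 = 100
01101101 = 109
IP: 207.253.100.109


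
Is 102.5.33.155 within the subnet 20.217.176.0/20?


Subnet network: 20.217.176.0
Test IP AND mask: 102.5.32.0
No, 102.5.33.155 is not in 20.217.176.0/20


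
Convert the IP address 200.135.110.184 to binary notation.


200 = 11001000
135 = 10000111
110 = 01101110
184 = 10111000
Binary: 11001000.10000111.01101110.10111000


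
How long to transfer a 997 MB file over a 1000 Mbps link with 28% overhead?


Effective throughput = 1000 * (1 - 28/100) = 720 Mbps
File size in Mb = 997 * 8 = 7976 Mb
Time = 7976 / 720
Time = 11.0778 seconds


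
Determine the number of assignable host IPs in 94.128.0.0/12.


Host bits = 32 - 12 = 20
Total addresses = 2^20 = 1048576
Usable = total - 2 (network and broadcast)
Usable hosts: 1048574


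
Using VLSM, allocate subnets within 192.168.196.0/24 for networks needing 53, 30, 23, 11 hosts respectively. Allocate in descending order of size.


53 hosts -> /26 (62 usable): 192.168.196.0/26
30 hosts -> /27 (30 usable): 192.168.196.64/27
23 hosts -> /27 (30 usable): 192.168.196.96/27
11 hosts -> /28 (14 usable): 192.168.196.128/28
Allocation: 192.168.196.0/26 (53 hosts, 62 usable); 192.168.196.64/27 (30 hosts, 30 usable); 192.168.196.96/27 (23 hosts, 30 usable); 192.168.196.128/28 (11 hosts, 14 usable)


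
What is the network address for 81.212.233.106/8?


IP:   01010001.11010100.11101001.01101010
Mask: 11111111.00000000.00000000.00000000
AND operation:
Net:  01010001.00000000.00000000.00000000
Network: 81.0.0.0/8


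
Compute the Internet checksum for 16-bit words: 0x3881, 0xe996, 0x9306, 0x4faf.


Sum all words (with carry folding):
+ 0x3881 = 0x3881
+ 0xe996 = 0x2218
+ 0x9306 = 0xb51e
+ 0x4faf = 0x04ce
One's complement: ~0x04ce
Checksum = 0xfb31


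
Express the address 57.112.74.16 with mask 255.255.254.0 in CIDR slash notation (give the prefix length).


Binary: 11111111.11111111.11111110.00000000
Count leading 1s
Prefix: /23


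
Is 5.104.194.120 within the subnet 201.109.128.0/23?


Subnet network: 201.109.128.0
Test IP AND mask: 5.104.194.0
No, 5.104.194.120 is not in 201.109.128.0/23


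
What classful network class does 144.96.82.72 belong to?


First octet: 144
Binary: 10010000
10xxxxxx -> Class B (128-191)
Class B, default mask 255.255.0.0 (/16)


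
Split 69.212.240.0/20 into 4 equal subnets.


New prefix = 20 + 2 = 22
Each subnet has 1024 addresses
  69.212.240.0/22
  69.212.244.0/22
  69.212.248.0/22
  69.212.252.0/22
Subnets: 69.212.240.0/22, 69.212.244.0/22, 69.212.248.0/22, 69.212.252.0/22


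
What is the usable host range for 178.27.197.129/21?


Network: 178.27.192.0
Broadcast: 178.27.199.255
First usable = network + 1
Last usable = broadcast - 1
Range: 178.27.192.1 to 178.27.199.254


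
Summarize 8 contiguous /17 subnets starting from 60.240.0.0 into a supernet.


Original prefix: /17
Number of subnets: 8 = 2^3
New prefix = 17 - 3 = 14
Supernet: 60.240.0.0/14


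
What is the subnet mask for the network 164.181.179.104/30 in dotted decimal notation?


/30 means 30 network bits, 2 host bits
Binary: 11111111111111111111111111111100
Mask: 255.255.255.252


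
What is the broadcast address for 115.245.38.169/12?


Network: 115.240.0.0/12
Host bits = 20
Set all host bits to 1:
Broadcast: 115.255.255.255


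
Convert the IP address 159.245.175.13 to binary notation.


159 = 10011111
245 = 11110101
175 = 10101111
13 = 00001101
Binary: 10011111.11110101.10101111.00001101


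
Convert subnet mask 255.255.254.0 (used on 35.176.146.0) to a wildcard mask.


Subnet mask: 255.255.254.0
Wildcard = 255.255.255.255 - subnet mask
255 - 255 = 0
255 - 255 = 0
255 - 254 = 1
255 - 0 = 255
Wildcard: 0.0.1.255


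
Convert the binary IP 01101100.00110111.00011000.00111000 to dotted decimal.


01101100 = 108
00110111 = 55
00011000 = 24
00111000 = 56
IP: 108.55.24.56


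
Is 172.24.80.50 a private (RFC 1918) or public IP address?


RFC 1918 private ranges:
  10.0.0.0/8 (10.0.0.0 - 10.255.255.255)
  172.16.0.0/12 (172.16.0.0 - 172.31.255.255)
  192.168.0.0/16 (192.168.0.0 - 192.168.255.255)
Private (in 172.16.0.0/12)


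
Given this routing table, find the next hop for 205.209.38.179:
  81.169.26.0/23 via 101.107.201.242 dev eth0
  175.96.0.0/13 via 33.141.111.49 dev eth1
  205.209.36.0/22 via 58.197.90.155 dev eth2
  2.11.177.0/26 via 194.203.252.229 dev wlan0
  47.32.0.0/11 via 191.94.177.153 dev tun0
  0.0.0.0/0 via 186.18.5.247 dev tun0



Longest prefix match for 205.209.38.179:
  /23 81.169.26.0: no
  /13 175.96.0.0: no
  /22 205.209.36.0: MATCH
  /26 2.11.177.0: no
  /11 47.32.0.0: no
  /0 0.0.0.0: MATCH
Selected: next-hop 58.197.90.155 via eth2 (matched /22)


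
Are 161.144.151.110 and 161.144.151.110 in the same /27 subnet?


Mask: 255.255.255.224
161.144.151.110 AND mask = 161.144.151.96
161.144.151.110 AND mask = 161.144.151.96
Yes, same subnet (161.144.151.96)


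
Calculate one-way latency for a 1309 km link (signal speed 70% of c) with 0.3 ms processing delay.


Speed = 0.7 * 3e5 km/s = 210000 km/s
Propagation delay = 1309 / 210000 = 0.0062 s = 6.2333 ms
Processing delay = 0.3 ms
Total one-way latency = 6.5333 ms


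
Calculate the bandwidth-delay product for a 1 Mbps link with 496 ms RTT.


BDP = bandwidth * RTT
= 1 Mbps * 496 ms
= 1 * 1e6 * 496 / 1000 bits
= 496000 bits
= 62000 bytes
= 60.5469 KB
BDP = 496000 bits (62000 bytes)


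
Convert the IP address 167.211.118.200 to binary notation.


167 = 10100111
211 = 11010011
118 = 01110110
200 = 11001000
Binary: 10100111.11010011.01110110.11001000


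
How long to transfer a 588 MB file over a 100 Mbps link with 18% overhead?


Effective throughput = 100 * (1 - 18/100) = 82 Mbps
File size in Mb = 588 * 8 = 4704 Mb
Time = 4704 / 82
Time = 57.3659 seconds


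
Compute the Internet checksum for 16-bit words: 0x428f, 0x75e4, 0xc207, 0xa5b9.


Sum all words (with carry folding):
+ 0x428f = 0x428f
+ 0x75e4 = 0xb873
+ 0xc207 = 0x7a7b
+ 0xa5b9 = 0x2035
One's complement: ~0x2035
Checksum = 0xdfca


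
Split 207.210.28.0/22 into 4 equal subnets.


New prefix = 22 + 2 = 24
Each subnet has 256 addresses
  207.210.28.0/24
  207.210.29.0/24
  207.210.30.0/24
  207.210.31.0/24
Subnets: 207.210.28.0/24, 207.210.29.0/24, 207.210.30.0/24, 207.210.31.0/24


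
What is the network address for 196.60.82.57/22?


IP:   11000100.00111100.01010010.00111001
Mask: 11111111.11111111.11111100.00000000
AND operation:
Net:  11000100.00111100.01010000.00000000
Network: 196.60.80.0/22


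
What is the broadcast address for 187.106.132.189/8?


Network: 187.0.0.0/8
Host bits = 24
Set all host bits to 1:
Broadcast: 187.255.255.255


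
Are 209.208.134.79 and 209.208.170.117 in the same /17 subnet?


Mask: 255.255.128.0
209.208.134.79 AND mask = 209.208.128.0
209.208.170.117 AND mask = 209.208.128.0
Yes, same subnet (209.208.128.0)


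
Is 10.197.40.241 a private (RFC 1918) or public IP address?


RFC 1918 private ranges:
  10.0.0.0/8 (10.0.0.0 - 10.255.255.255)
  172.16.0.0/12 (172.16.0.0 - 172.31.255.255)
  192.168.0.0/16 (192.168.0.0 - 192.168.255.255)
Private (in 10.0.0.0/8)


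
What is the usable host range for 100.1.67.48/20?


Network: 100.1.64.0
Broadcast: 100.1.79.255
First usable = network + 1
Last usable = broadcast - 1
Range: 100.1.64.1 to 100.1.79.254


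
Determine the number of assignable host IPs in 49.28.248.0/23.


Host bits = 32 - 23 = 9
Total addresses = 2^9 = 512
Usable = total - 2 (network and broadcast)
Usable hosts: 510


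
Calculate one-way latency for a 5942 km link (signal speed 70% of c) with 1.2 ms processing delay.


Speed = 0.7 * 3e5 km/s = 210000 km/s
Propagation delay = 5942 / 210000 = 0.0283 s = 28.2952 ms
Processing delay = 1.2 ms
Total one-way latency = 29.4952 ms


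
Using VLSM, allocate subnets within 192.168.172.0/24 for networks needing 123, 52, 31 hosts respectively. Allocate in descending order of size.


123 hosts -> /25 (126 usable): 192.168.172.0/25
52 hosts -> /26 (62 usable): 192.168.172.128/26
31 hosts -> /26 (62 usable): 192.168.172.192/26
Allocation: 192.168.172.0/25 (123 hosts, 126 usable); 192.168.172.128/26 (52 hosts, 62 usable); 192.168.172.192/26 (31 hosts, 62 usable)


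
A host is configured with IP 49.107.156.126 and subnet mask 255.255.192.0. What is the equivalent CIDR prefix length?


Binary: 11111111.11111111.11000000.00000000
Count leading 1s
Prefix: /18


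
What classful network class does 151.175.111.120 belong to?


First octet: 151
Binary: 10010111
10xxxxxx -> Class B (128-191)
Class B, default mask 255.255.0.0 (/16)


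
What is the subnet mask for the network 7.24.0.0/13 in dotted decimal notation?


/13 means 13 network bits, 19 host bits
Binary: 11111111111110000000000000000000
Mask: 255.248.0.0


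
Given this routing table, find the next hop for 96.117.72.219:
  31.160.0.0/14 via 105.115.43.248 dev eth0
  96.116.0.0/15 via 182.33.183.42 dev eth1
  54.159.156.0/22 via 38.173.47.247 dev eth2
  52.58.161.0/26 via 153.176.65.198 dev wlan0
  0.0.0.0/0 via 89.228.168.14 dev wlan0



Longest prefix match for 96.117.72.219:
  /14 31.160.0.0: no
  /15 96.116.0.0: MATCH
  /22 54.159.156.0: no
  /26 52.58.161.0: no
  /0 0.0.0.0: MATCH
Selected: next-hop 182.33.183.42 via eth1 (matched /15)


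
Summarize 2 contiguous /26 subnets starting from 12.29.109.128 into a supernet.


Original prefix: /26
Number of subnets: 2 = 2^1
New prefix = 26 - 1 = 25
Supernet: 12.29.109.128/25


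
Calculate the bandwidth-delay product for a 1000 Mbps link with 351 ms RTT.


BDP = bandwidth * RTT
= 1000 Mbps * 351 ms
= 1000 * 1e6 * 351 / 1000 bits
= 351000000 bits
= 43875000 bytes
= 42846.6797 KB
BDP = 351000000 bits (43875000 bytes)


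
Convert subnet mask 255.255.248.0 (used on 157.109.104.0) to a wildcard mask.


Subnet mask: 255.255.248.0
Wildcard = 255.255.255.255 - subnet mask
255 - 255 = 0
255 - 255 = 0
255 - 248 = 7
255 - 0 = 255
Wildcard: 0.0.7.255


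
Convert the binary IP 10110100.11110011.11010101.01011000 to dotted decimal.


10110100 = 180
11110011 = 243
11010101 = 213
01011000 = 88
IP: 180.243.213.88


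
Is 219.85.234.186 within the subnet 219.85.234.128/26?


Subnet network: 219.85.234.128
Test IP AND mask: 219.85.234.128
Yes, 219.85.234.186 is in 219.85.234.128/26


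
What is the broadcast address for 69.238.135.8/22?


Network: 69.238.132.0/22
Host bits = 10
Set all host bits to 1:
Broadcast: 69.238.135.255


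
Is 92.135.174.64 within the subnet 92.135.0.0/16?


Subnet network: 92.135.0.0
Test IP AND mask: 92.135.0.0
Yes, 92.135.174.64 is in 92.135.0.0/16


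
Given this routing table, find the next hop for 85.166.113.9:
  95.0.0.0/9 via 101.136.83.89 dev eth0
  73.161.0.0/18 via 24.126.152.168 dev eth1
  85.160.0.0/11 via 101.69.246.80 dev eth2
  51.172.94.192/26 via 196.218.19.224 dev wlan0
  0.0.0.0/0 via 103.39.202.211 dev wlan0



Longest prefix match for 85.166.113.9:
  /9 95.0.0.0: no
  /18 73.161.0.0: no
  /11 85.160.0.0: MATCH
  /26 51.172.94.192: no
  /0 0.0.0.0: MATCH
Selected: next-hop 101.69.246.80 via eth2 (matched /11)


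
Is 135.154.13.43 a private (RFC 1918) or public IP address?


RFC 1918 private ranges:
  10.0.0.0/8 (10.0.0.0 - 10.255.255.255)
  172.16.0.0/12 (172.16.0.0 - 172.31.255.255)
  192.168.0.0/16 (192.168.0.0 - 192.168.255.255)
Public (not in any RFC 1918 range)


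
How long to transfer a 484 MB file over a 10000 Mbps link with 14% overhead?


Effective throughput = 10000 * (1 - 14/100) = 8600 Mbps
File size in Mb = 484 * 8 = 3872 Mb
Time = 3872 / 8600
Time = 0.4502 seconds


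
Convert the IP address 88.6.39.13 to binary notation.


88 = 01011000
6 = 00000110
39 = 00100111
13 = 00001101
Binary: 01011000.00000110.00100111.00001101


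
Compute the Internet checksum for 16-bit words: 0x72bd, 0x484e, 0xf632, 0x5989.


Sum all words (with carry folding):
+ 0x72bd = 0x72bd
+ 0x484e = 0xbb0b
+ 0xf632 = 0xb13e
+ 0x5989 = 0x0ac8
One's complement: ~0x0ac8
Checksum = 0xf537


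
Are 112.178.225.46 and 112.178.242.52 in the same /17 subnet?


Mask: 255.255.128.0
112.178.225.46 AND mask = 112.178.128.0
112.178.242.52 AND mask = 112.178.128.0
Yes, same subnet (112.178.128.0)


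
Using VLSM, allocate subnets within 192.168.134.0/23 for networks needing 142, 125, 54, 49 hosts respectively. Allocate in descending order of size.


142 hosts -> /24 (254 usable): 192.168.134.0/24
125 hosts -> /25 (126 usable): 192.168.135.0/25
54 hosts -> /26 (62 usable): 192.168.135.128/26
49 hosts -> /26 (62 usable): 192.168.135.192/26
Allocation: 192.168.134.0/24 (142 hosts, 254 usable); 192.168.135.0/25 (125 hosts, 126 usable); 192.168.135.128/26 (54 hosts, 62 usable); 192.168.135.192/26 (49 hosts, 62 usable)


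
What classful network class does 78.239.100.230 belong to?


First octet: 78
Binary: 01001110
0xxxxxxx -> Class A (1-126)
Class A, default mask 255.0.0.0 (/8)


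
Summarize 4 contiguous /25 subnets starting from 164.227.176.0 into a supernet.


Original prefix: /25
Number of subnets: 4 = 2^2
New prefix = 25 - 2 = 23
Supernet: 164.227.176.0/23


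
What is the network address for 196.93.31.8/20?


IP:   11000100.01011101.00011111.00001000
Mask: 11111111.11111111.11110000.00000000
AND operation:
Net:  11000100.01011101.00010000.00000000
Network: 196.93.16.0/20


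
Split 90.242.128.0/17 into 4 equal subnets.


New prefix = 17 + 2 = 19
Each subnet has 8192 addresses
  90.242.128.0/19
  90.242.160.0/19
  90.242.192.0/19
  90.242.224.0/19
Subnets: 90.242.128.0/19, 90.242.160.0/19, 90.242.192.0/19, 90.242.224.0/19


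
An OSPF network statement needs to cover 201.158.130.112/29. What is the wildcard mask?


Subnet mask: 255.255.255.248
Wildcard = 255.255.255.255 - subnet mask
255 - 255 = 0
255 - 255 = 0
255 - 255 = 0
255 - 248 = 7
Wildcard: 0.0.0.7


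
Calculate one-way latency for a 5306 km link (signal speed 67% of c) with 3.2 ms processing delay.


Speed = 0.67 * 3e5 km/s = 201000 km/s
Propagation delay = 5306 / 201000 = 0.0264 s = 26.398 ms
Processing delay = 3.2 ms
Total one-way latency = 29.598 ms


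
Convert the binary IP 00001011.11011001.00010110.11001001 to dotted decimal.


00001011 = 11
11011001 = 217
00010110 = 22
11001001 = 201
IP: 11.217.22.201


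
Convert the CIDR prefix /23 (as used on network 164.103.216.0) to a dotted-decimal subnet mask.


/23 means 23 network bits, 9 host bits
Binary: 11111111111111111111111000000000
Mask: 255.255.254.0


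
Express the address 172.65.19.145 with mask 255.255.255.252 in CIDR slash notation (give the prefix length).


Binary: 11111111.11111111.11111111.11111100
Count leading 1s
Prefix: /30


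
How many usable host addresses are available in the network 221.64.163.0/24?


Host bits = 32 - 24 = 8
Total addresses = 2^8 = 256
Usable = total - 2 (network and broadcast)
Usable hosts: 254


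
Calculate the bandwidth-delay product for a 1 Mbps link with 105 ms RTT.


BDP = bandwidth * RTT
= 1 Mbps * 105 ms
= 1 * 1e6 * 105 / 1000 bits
= 105000 bits
= 13125 bytes
= 12.8174 KB
BDP = 105000 bits (13125 bytes)


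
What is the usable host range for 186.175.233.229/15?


Network: 186.174.0.0
Broadcast: 186.175.255.255
First usable = network + 1
Last usable = broadcast - 1
Range: 186.174.0.1 to 186.175.255.254


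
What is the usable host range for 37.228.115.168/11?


Network: 37.224.0.0
Broadcast: 37.255.255.255
First usable = network + 1
Last usable = broadcast - 1
Range: 37.224.0.1 to 37.255.255.254


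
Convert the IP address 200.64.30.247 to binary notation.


200 = 11001000
64 = 01000000
30 = 00011110
247 = 11110111
Binary: 11001000.01000000.00011110.11110111


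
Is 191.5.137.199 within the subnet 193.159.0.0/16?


Subnet network: 193.159.0.0
Test IP AND mask: 191.5.0.0
No, 191.5.137.199 is not in 193.159.0.0/16


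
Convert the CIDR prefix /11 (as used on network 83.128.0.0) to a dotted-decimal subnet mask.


/11 means 11 network bits, 21 host bits
Binary: 11111111111000000000000000000000
Mask: 255.224.0.0


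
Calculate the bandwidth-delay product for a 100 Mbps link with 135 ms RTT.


BDP = bandwidth * RTT
= 100 Mbps * 135 ms
= 100 * 1e6 * 135 / 1000 bits
= 13500000 bits
= 1687500 bytes
= 1647.9492 KB
BDP = 13500000 bits (1687500 bytes)


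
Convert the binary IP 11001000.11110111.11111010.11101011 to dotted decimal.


11001000 = 200
11110111 = 247
11111010 = 250
11101011 = 235
IP: 200.247.250.235


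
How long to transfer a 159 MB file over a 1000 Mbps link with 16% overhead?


Effective throughput = 1000 * (1 - 16/100) = 840 Mbps
File size in Mb = 159 * 8 = 1272 Mb
Time = 1272 / 840
Time = 1.5143 seconds


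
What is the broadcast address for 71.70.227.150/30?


Network: 71.70.227.148/30
Host bits = 2
Set all host bits to 1:
Broadcast: 71.70.227.151


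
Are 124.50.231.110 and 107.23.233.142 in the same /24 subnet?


Mask: 255.255.255.0
124.50.231.110 AND mask = 124.50.231.0
107.23.233.142 AND mask = 107.23.233.0
No, different subnets (124.50.231.0 vs 107.23.233.0)


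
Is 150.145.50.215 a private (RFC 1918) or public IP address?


RFC 1918 private ranges:
  10.0.0.0/8 (10.0.0.0 - 10.255.255.255)
  172.16.0.0/12 (172.16.0.0 - 172.31.255.255)
  192.168.0.0/16 (192.168.0.0 - 192.168.255.255)
Public (not in any RFC 1918 range)


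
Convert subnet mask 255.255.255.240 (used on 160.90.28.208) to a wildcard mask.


Subnet mask: 255.255.255.240
Wildcard = 255.255.255.255 - subnet mask
255 - 255 = 0
255 - 255 = 0
255 - 255 = 0
255 - 240 = 15
Wildcard: 0.0.0.15


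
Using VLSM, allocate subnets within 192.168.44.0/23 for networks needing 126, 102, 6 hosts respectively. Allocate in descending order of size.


126 hosts -> /25 (126 usable): 192.168.44.0/25
102 hosts -> /25 (126 usable): 192.168.44.128/25
6 hosts -> /29 (6 usable): 192.168.45.0/29
Allocation: 192.168.44.0/25 (126 hosts, 126 usable); 192.168.44.128/25 (102 hosts, 126 usable); 192.168.45.0/29 (6 hosts, 6 usable)


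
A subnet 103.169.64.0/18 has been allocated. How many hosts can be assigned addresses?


Host bits = 32 - 18 = 14
Total addresses = 2^14 = 16384
Usable = total - 2 (network and broadcast)
Usable hosts: 16382


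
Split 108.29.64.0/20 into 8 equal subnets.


New prefix = 20 + 3 = 23
Each subnet has 512 addresses
  108.29.64.0/23
  108.29.66.0/23
  108.29.68.0/23
  108.29.70.0/23
  108.29.72.0/23
  108.29.74.0/23
  108.29.76.0/23
  108.29.78.0/23
Subnets: 108.29.64.0/23, 108.29.66.0/23, 108.29.68.0/23, 108.29.70.0/23, 108.29.72.0/23, 108.29.74.0/23, 108.29.76.0/23, 108.29.78.0/23


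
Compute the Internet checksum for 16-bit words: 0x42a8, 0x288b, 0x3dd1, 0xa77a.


Sum all words (with carry folding):
+ 0x42a8 = 0x42a8
+ 0x288b = 0x6b33
+ 0x3dd1 = 0xa904
+ 0xa77a = 0x507f
One's complement: ~0x507f
Checksum = 0xaf80


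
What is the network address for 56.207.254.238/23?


IP:   00111000.11001111.11111110.11101110
Mask: 11111111.11111111.11111110.00000000
AND operation:
Net:  00111000.11001111.11111110.00000000
Network: 56.207.254.0/23


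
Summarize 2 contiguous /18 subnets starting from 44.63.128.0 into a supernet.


Original prefix: /18
Number of subnets: 2 = 2^1
New prefix = 18 - 1 = 17
Supernet: 44.63.128.0/17


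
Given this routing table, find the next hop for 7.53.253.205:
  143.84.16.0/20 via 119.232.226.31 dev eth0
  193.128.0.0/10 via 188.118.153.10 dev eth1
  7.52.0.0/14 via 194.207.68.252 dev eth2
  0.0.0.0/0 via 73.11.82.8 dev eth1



Longest prefix match for 7.53.253.205:
  /20 143.84.16.0: no
  /10 193.128.0.0: no
  /14 7.52.0.0: MATCH
  /0 0.0.0.0: MATCH
Selected: next-hop 194.207.68.252 via eth2 (matched /14)


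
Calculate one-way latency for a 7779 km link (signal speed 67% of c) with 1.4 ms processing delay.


Speed = 0.67 * 3e5 km/s = 201000 km/s
Propagation delay = 7779 / 201000 = 0.0387 s = 38.7015 ms
Processing delay = 1.4 ms
Total one-way latency = 40.1015 ms


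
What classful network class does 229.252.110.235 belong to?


First octet: 229
Binary: 11100101
1110xxxx -> Class D (224-239)
Class D (multicast), default mask N/A


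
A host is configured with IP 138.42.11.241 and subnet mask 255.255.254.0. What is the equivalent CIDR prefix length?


Binary: 11111111.11111111.11111110.00000000
Count leading 1s
Prefix: /23


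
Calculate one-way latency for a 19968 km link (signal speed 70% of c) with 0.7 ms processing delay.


Speed = 0.7 * 3e5 km/s = 210000 km/s
Propagation delay = 19968 / 210000 = 0.0951 s = 95.0857 ms
Processing delay = 0.7 ms
Total one-way latency = 95.7857 ms


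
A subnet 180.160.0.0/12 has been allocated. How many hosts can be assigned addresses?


Host bits = 32 - 12 = 20
Total addresses = 2^20 = 1048576
Usable = total - 2 (network and broadcast)
Usable hosts: 1048574


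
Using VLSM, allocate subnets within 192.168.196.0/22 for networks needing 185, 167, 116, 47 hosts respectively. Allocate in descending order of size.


185 hosts -> /24 (254 usable): 192.168.196.0/24
167 hosts -> /24 (254 usable): 192.168.197.0/24
116 hosts -> /25 (126 usable): 192.168.198.0/25
47 hosts -> /26 (62 usable): 192.168.198.128/26
Allocation: 192.168.196.0/24 (185 hosts, 254 usable); 192.168.197.0/24 (167 hosts, 254 usable); 192.168.198.0/25 (116 hosts, 126 usable); 192.168.198.128/26 (47 hosts, 62 usable)


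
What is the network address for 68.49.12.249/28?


IP:   01000100.00110001.00001100.11111001
Mask: 11111111.11111111.11111111.11110000
AND operation:
Net:  01000100.00110001.00001100.11110000
Network: 68.49.12.240/28


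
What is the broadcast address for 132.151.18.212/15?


Network: 132.150.0.0/15
Host bits = 17
Set all host bits to 1:
Broadcast: 132.151.255.255


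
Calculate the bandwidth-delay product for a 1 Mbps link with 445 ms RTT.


BDP = bandwidth * RTT
= 1 Mbps * 445 ms
= 1 * 1e6 * 445 / 1000 bits
= 445000 bits
= 55625 bytes
= 54.3213 KB
BDP = 445000 bits (55625 bytes)


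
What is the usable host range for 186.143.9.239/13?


Network: 186.136.0.0
Broadcast: 186.143.255.255
First usable = network + 1
Last usable = broadcast - 1
Range: 186.136.0.1 to 186.143.255.254


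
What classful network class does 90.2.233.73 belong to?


First octet: 90
Binary: 01011010
0xxxxxxx -> Class A (1-126)
Class A, default mask 255.0.0.0 (/8)


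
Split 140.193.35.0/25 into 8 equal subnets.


New prefix = 25 + 3 = 28
Each subnet has 16 addresses
  140.193.35.0/28
  140.193.35.16/28
  140.193.35.32/28
  140.193.35.48/28
  140.193.35.64/28
  140.193.35.80/28
  140.193.35.96/28
  140.193.35.112/28
Subnets: 140.193.35.0/28, 140.193.35.16/28, 140.193.35.32/28, 140.193.35.48/28, 140.193.35.64/28, 140.193.35.80/28, 140.193.35.96/28, 140.193.35.112/28


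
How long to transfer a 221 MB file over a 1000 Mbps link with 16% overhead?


Effective throughput = 1000 * (1 - 16/100) = 840 Mbps
File size in Mb = 221 * 8 = 1768 Mb
Time = 1768 / 840
Time = 2.1048 seconds


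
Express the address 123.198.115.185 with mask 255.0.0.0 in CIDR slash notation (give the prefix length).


Binary: 11111111.00000000.00000000.00000000
Count leading 1s
Prefix: /8


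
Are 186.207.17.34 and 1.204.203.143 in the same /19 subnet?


Mask: 255.255.224.0
186.207.17.34 AND mask = 186.207.0.0
1.204.203.143 AND mask = 1.204.192.0
No, different subnets (186.207.0.0 vs 1.204.192.0)


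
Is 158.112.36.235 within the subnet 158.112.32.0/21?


Subnet network: 158.112.32.0
Test IP AND mask: 158.112.32.0
Yes, 158.112.36.235 is in 158.112.32.0/21


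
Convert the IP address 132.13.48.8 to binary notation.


132 = 10000100
13 = 00001101
48 = 00110000
8 = 00001000
Binary: 10000100.00001101.00110000.00001000


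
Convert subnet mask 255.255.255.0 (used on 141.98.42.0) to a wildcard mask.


Subnet mask: 255.255.255.0
Wildcard = 255.255.255.255 - subnet mask
255 - 255 = 0
255 - 255 = 0
255 - 255 = 0
255 - 0 = 255
Wildcard: 0.0.0.255


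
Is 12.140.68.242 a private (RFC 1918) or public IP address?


RFC 1918 private ranges:
  10.0.0.0/8 (10.0.0.0 - 10.255.255.255)
  172.16.0.0/12 (172.16.0.0 - 172.31.255.255)
  192.168.0.0/16 (192.168.0.0 - 192.168.255.255)
Public (not in any RFC 1918 range)


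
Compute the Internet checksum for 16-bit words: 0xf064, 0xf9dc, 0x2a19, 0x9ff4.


Sum all words (with carry folding):
+ 0xf064 = 0xf064
+ 0xf9dc = 0xea41
+ 0x2a19 = 0x145b
+ 0x9ff4 = 0xb44f
One's complement: ~0xb44f
Checksum = 0x4bb0


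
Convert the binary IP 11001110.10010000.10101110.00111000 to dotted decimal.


11001110 = 206
10010000 = 144
10101110 = 174
00111000 = 56
IP: 206.144.174.56


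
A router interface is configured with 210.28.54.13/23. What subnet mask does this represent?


/23 means 23 network bits, 9 host bits
Binary: 11111111111111111111111000000000
Mask: 255.255.254.0


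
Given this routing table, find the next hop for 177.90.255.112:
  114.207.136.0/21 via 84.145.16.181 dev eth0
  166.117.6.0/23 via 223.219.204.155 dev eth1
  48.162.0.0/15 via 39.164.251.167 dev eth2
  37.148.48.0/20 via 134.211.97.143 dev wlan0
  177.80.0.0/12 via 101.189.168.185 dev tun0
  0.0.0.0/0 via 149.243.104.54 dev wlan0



Longest prefix match for 177.90.255.112:
  /21 114.207.136.0: no
  /23 166.117.6.0: no
  /15 48.162.0.0: no
  /20 37.148.48.0: no
  /12 177.80.0.0: MATCH
  /0 0.0.0.0: MATCH
Selected: next-hop 101.189.168.185 via tun0 (matched /12)


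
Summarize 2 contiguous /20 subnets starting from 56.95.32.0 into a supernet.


Original prefix: /20
Number of subnets: 2 = 2^1
New prefix = 20 - 1 = 19
Supernet: 56.95.32.0/19


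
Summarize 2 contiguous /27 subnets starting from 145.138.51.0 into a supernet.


Original prefix: /27
Number of subnets: 2 = 2^1
New prefix = 27 - 1 = 26
Supernet: 145.138.51.0/26


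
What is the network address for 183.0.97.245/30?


IP:   10110111.00000000.01100001.11110101
Mask: 11111111.11111111.11111111.11111100
AND operation:
Net:  10110111.00000000.01100001.11110100
Network: 183.0.97.244/30


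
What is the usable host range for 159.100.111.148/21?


Network: 159.100.104.0
Broadcast: 159.100.111.255
First usable = network + 1
Last usable = broadcast - 1
Range: 159.100.104.1 to 159.100.111.254


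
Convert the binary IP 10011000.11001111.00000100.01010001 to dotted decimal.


10011000 = 152
11001111 = 207
00000100 = 4
01010001 = 81
IP: 152.207.4.81


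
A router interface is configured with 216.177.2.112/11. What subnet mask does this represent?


/11 means 11 network bits, 21 host bits
Binary: 11111111111000000000000000000000
Mask: 255.224.0.0


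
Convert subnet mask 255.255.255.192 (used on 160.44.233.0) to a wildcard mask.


Subnet mask: 255.255.255.192
Wildcard = 255.255.255.255 - subnet mask
255 - 255 = 0
255 - 255 = 0
255 - 255 = 0
255 - 192 = 63
Wildcard: 0.0.0.63


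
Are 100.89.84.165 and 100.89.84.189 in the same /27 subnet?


Mask: 255.255.255.224
100.89.84.165 AND mask = 100.89.84.160
100.89.84.189 AND mask = 100.89.84.160
Yes, same subnet (100.89.84.160)


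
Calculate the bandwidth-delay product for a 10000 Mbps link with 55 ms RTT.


BDP = bandwidth * RTT
= 10000 Mbps * 55 ms
= 10000 * 1e6 * 55 / 1000 bits
= 550000000 bits
= 68750000 bytes
= 67138.6719 KB
BDP = 550000000 bits (68750000 bytes)


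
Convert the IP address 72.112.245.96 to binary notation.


72 = 01001000
112 = 01110000
245 = 11110101
96 = 01100000
Binary: 01001000.01110000.11110101.01100000


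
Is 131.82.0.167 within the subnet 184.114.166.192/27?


Subnet network: 184.114.166.192
Test IP AND mask: 131.82.0.160
No, 131.82.0.167 is not in 184.114.166.192/27


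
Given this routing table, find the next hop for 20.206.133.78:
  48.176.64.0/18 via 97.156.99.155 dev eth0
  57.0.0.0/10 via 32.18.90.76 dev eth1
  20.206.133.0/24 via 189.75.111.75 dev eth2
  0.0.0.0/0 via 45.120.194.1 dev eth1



Longest prefix match for 20.206.133.78:
  /18 48.176.64.0: no
  /10 57.0.0.0: no
  /24 20.206.133.0: MATCH
  /0 0.0.0.0: MATCH
Selected: next-hop 189.75.111.75 via eth2 (matched /24)


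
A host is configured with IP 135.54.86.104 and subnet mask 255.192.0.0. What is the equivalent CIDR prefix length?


Binary: 11111111.11000000.00000000.00000000
Count leading 1s
Prefix: /10


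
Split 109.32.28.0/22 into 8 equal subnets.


New prefix = 22 + 3 = 25
Each subnet has 128 addresses
  109.32.28.0/25
  109.32.28.128/25
  109.32.29.0/25
  109.32.29.128/25
  109.32.30.0/25
  109.32.30.128/25
  109.32.31.0/25
  109.32.31.128/25
Subnets: 109.32.28.0/25, 109.32.28.128/25, 109.32.29.0/25, 109.32.29.128/25, 109.32.30.0/25, 109.32.30.128/25, 109.32.31.0/25, 109.32.31.128/25


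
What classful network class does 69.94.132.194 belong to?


First octet: 69
Binary: 01000101
0xxxxxxx -> Class A (1-126)
Class A, default mask 255.0.0.0 (/8)


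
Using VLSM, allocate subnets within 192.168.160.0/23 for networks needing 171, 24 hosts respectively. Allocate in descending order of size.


171 hosts -> /24 (254 usable): 192.168.160.0/24
24 hosts -> /27 (30 usable): 192.168.161.0/27
Allocation: 192.168.160.0/24 (171 hosts, 254 usable); 192.168.161.0/27 (24 hosts, 30 usable)


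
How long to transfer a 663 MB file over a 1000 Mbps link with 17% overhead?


Effective throughput = 1000 * (1 - 17/100) = 830 Mbps
File size in Mb = 663 * 8 = 5304 Mb
Time = 5304 / 830
Time = 6.3904 seconds


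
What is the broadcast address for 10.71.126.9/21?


Network: 10.71.120.0/21
Host bits = 11
Set all host bits to 1:
Broadcast: 10.71.127.255


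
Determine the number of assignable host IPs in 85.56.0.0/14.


Host bits = 32 - 14 = 18
Total addresses = 2^18 = 262144
Usable = total - 2 (network and broadcast)
Usable hosts: 262142


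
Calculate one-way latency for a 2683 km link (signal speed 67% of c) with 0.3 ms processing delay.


Speed = 0.67 * 3e5 km/s = 201000 km/s
Propagation delay = 2683 / 201000 = 0.0133 s = 13.3483 ms
Processing delay = 0.3 ms
Total one-way latency = 13.6483 ms


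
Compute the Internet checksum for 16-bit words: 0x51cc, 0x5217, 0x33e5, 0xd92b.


Sum all words (with carry folding):
+ 0x51cc = 0x51cc
+ 0x5217 = 0xa3e3
+ 0x33e5 = 0xd7c8
+ 0xd92b = 0xb0f4
One's complement: ~0xb0f4
Checksum = 0x4f0b


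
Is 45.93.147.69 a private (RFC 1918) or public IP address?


RFC 1918 private ranges:
  10.0.0.0/8 (10.0.0.0 - 10.255.255.255)
  172.16.0.0/12 (172.16.0.0 - 172.31.255.255)
  192.168.0.0/16 (192.168.0.0 - 192.168.255.255)
Public (not in any RFC 1918 range)


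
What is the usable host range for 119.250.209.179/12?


Network: 119.240.0.0
Broadcast: 119.255.255.255
First usable = network + 1
Last usable = broadcast - 1
Range: 119.240.0.1 to 119.255.255.254


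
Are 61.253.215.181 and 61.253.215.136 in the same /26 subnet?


Mask: 255.255.255.192
61.253.215.181 AND mask = 61.253.215.128
61.253.215.136 AND mask = 61.253.215.128
Yes, same subnet (61.253.215.128)


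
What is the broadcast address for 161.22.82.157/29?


Network: 161.22.82.152/29
Host bits = 3
Set all host bits to 1:
Broadcast: 161.22.82.159


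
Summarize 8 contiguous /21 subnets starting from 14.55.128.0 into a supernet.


Original prefix: /21
Number of subnets: 8 = 2^3
New prefix = 21 - 3 = 18
Supernet: 14.55.128.0/18


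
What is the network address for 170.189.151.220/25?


IP:   10101010.10111101.10010111.11011100
Mask: 11111111.11111111.11111111.10000000
AND operation:
Net:  10101010.10111101.10010111.10000000
Network: 170.189.151.128/25


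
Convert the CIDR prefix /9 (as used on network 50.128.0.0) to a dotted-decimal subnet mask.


/9 means 9 network bits, 23 host bits
Binary: 11111111100000000000000000000000
Mask: 255.128.0.0


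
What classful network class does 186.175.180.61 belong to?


First octet: 186
Binary: 10111010
10xxxxxx -> Class B (128-191)
Class B, default mask 255.255.0.0 (/16)


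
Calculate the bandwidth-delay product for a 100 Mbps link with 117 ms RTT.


BDP = bandwidth * RTT
= 100 Mbps * 117 ms
= 100 * 1e6 * 117 / 1000 bits
= 11700000 bits
= 1462500 bytes
= 1428.2227 KB
BDP = 11700000 bits (1462500 bytes)


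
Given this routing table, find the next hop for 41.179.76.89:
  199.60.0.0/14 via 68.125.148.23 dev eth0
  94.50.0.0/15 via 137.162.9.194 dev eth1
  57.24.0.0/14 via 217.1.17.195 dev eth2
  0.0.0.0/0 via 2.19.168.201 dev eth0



Longest prefix match for 41.179.76.89:
  /14 199.60.0.0: no
  /15 94.50.0.0: no
  /14 57.24.0.0: no
  /0 0.0.0.0: MATCH
Selected: next-hop 2.19.168.201 via eth0 (matched /0)


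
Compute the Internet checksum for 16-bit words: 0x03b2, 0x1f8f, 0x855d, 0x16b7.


Sum all words (with carry folding):
+ 0x03b2 = 0x03b2
+ 0x1f8f = 0x2341
+ 0x855d = 0xa89e
+ 0x16b7 = 0xbf55
One's complement: ~0xbf55
Checksum = 0x40aa


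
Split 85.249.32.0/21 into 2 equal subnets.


New prefix = 21 + 1 = 22
Each subnet has 1024 addresses
  85.249.32.0/22
  85.249.36.0/22
Subnets: 85.249.32.0/22, 85.249.36.0/22


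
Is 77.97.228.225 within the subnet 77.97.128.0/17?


Subnet network: 77.97.128.0
Test IP AND mask: 77.97.128.0
Yes, 77.97.228.225 is in 77.97.128.0/17


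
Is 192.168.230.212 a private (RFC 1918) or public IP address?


RFC 1918 private ranges:
  10.0.0.0/8 (10.0.0.0 - 10.255.255.255)
  172.16.0.0/12 (172.16.0.0 - 172.31.255.255)
  192.168.0.0/16 (192.168.0.0 - 192.168.255.255)
Private (in 192.168.0.0/16)


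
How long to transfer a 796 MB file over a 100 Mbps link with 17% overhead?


Effective throughput = 100 * (1 - 17/100) = 83 Mbps
File size in Mb = 796 * 8 = 6368 Mb
Time = 6368 / 83
Time = 76.7229 seconds


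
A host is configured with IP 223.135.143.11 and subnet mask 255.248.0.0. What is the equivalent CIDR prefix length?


Binary: 11111111.11111000.00000000.00000000
Count leading 1s
Prefix: /13


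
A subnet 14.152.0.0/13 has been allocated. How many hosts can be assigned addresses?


Host bits = 32 - 13 = 19
Total addresses = 2^19 = 524288
Usable = total - 2 (network and broadcast)
Usable hosts: 524286


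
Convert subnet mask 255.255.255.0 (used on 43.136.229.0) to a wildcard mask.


Subnet mask: 255.255.255.0
Wildcard = 255.255.255.255 - subnet mask
255 - 255 = 0
255 - 255 = 0
255 - 255 = 0
255 - 0 = 255
Wildcard: 0.0.0.255


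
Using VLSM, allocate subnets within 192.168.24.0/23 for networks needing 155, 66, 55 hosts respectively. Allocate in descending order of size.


155 hosts -> /24 (254 usable): 192.168.24.0/24
66 hosts -> /25 (126 usable): 192.168.25.0/25
55 hosts -> /26 (62 usable): 192.168.25.128/26
Allocation: 192.168.24.0/24 (155 hosts, 254 usable); 192.168.25.0/25 (66 hosts, 126 usable); 192.168.25.128/26 (55 hosts, 62 usable)


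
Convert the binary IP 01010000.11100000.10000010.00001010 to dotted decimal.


01010000 = 80
11100000 = 224
10000010 = 130
00001010 = 10
IP: 80.224.130.10


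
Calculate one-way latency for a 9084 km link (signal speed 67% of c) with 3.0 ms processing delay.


Speed = 0.67 * 3e5 km/s = 201000 km/s
Propagation delay = 9084 / 201000 = 0.0452 s = 45.194 ms
Processing delay = 3.0 ms
Total one-way latency = 48.194 ms


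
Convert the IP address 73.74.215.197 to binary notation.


73 = 01001001
74 = 01001010
215 = 11010111
197 = 11000101
Binary: 01001001.01001010.11010111.11000101


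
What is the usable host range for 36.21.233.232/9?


Network: 36.0.0.0
Broadcast: 36.127.255.255
First usable = network + 1
Last usable = broadcast - 1
Range: 36.0.0.1 to 36.127.255.254


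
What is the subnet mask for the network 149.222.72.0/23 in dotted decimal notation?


/23 means 23 network bits, 9 host bits
Binary: 11111111111111111111111000000000
Mask: 255.255.254.0


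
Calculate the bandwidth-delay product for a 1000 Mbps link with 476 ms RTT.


BDP = bandwidth * RTT
= 1000 Mbps * 476 ms
= 1000 * 1e6 * 476 / 1000 bits
= 476000000 bits
= 59500000 bytes
= 58105.4688 KB
BDP = 476000000 bits (59500000 bytes)


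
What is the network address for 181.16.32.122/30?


IP:   10110101.00010000.00100000.01111010
Mask: 11111111.11111111.11111111.11111100
AND operation:
Net:  10110101.00010000.00100000.01111000
Network: 181.16.32.120/30
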